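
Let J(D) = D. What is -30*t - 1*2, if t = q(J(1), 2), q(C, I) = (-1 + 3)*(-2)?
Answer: 118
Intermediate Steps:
q(C, I) = -4 (q(C, I) = 2*(-2) = -4)
t = -4
-30*t - 1*2 = -30*(-4) - 1*2 = 120 - 2 = 118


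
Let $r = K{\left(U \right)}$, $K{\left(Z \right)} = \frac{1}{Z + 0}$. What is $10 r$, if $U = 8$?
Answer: $\frac{5}{4} \approx 1.25$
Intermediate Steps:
$K{\left(Z \right)} = \frac{1}{Z}$
$r = \frac{1}{8} \approx 0.125$
$10 r = 10 \cdot \frac{1}{8} = \frac{5}{4}$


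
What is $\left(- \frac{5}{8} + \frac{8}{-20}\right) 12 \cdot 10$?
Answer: $-123$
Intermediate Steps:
$\left(- \frac{5}{8} + \frac{8}{-20}\right) 12 \cdot 10 = \left(\left(-5\right) \frac{1}{8} + 8 \left(- \frac{1}{20}\right)\right) 12 \cdot 10 = \left(- \frac{5}{8} - \frac{2}{5}\right) 12 \cdot 10 = \left(- \frac{41}{40}\right) 12 \cdot 10 = \left(- \frac{123}{10}\right) 10 = -123$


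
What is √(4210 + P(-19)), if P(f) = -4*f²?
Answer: √2766 ≈ 52.593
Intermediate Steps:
√(4210 + P(-19)) = √(4210 - 4*(-19)²) = √(4210 - 4*361) = √(4210 - 1444) = √2766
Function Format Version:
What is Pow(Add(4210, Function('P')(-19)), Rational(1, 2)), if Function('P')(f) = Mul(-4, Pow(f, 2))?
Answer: Pow(2766, Rational(1, 2)) ≈ 52.593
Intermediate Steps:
Pow(Add(4210, Function('P')(-19)), Rational(1, 2)) = Pow(Add(4210, Mul(-4, Pow(-19, 2))), Rational(1, 2)) = Pow(Add(4210, Mul(-4, 361)), Rational(1, 2)) = Pow(Add(4210, -1444), Rational(1, 2)) = Pow(2766, Rational(1, 2))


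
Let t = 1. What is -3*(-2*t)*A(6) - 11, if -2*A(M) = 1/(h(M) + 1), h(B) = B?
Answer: -80/7 ≈ -11.429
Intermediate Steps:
A(M) = -1/(2*(1 + M)) (A(M) = -1/(2*(M + 1)) = -1/(2*(1 + M)))
-3*(-2*t)*A(6) - 11 = -3*(-2*1)*(-1/(2 + 2*6)) - 11 = -(-6)*(-1/(2 + 12)) - 11 = -(-6)*(-1/14) - 11 = -(-6)*(-1*1/14) - 11 = -(-6)*(-1)/14 - 11 = -3*1/7 - 11 = -3/7 - 11 = -80/7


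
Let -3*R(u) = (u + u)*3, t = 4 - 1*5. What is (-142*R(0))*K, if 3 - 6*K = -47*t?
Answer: 0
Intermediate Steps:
t = -1 (t = 4 - 5 = -1)
K = -22/3 (K = 1/2 - (-47)*(-1)/6 = 1/2 - 1/6*47 = 1/2 - 47/6 = -22/3 ≈ -7.3333)
R(u) = -2*u (R(u) = -(u + u)*3/3 = -2*u*3/3 = -2*u)
(-142*R(0))*K = -(-284)*0*(-22/3) = -142*0*(-22/3) = 0*(-22/3) = 0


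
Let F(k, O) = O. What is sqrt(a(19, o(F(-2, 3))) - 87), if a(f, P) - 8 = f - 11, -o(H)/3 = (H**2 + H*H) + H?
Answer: I*sqrt(71) ≈ 8.4261*I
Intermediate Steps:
o(H) = -6*H**2 - 3*H (o(H) = -3*((H**2 + H*H) + H) = -3*((H**2 + H**2) + H) = -3*(2*H**2 + H) = -3*(H + 2*H**2) = -6*H**2 - 3*H)
a(f, P) = -3 + f (a(f, P) = 8 + (f - 11) = 8 + (-11 + f) = -3 + f)
sqrt(a(19, o(F(-2, 3))) - 87) = sqrt((-3 + 19) - 87) = sqrt(16 - 87) = sqrt(-71) = I*sqrt(71)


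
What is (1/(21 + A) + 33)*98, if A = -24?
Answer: 9604/3 ≈ 3201.3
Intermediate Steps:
(1/(21 + A) + 33)*98 = (1/(21 - 24) + 33)*98 = (1/(-3) + 33)*98 = (-⅓ + 33)*98 = (98/3)*98 = 9604/3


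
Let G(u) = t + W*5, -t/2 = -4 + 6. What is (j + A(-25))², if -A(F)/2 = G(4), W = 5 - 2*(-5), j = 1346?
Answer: 1449616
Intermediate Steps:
t = -4 (t = -2*(-4 + 6) = -2*2 = -4)
W = 15 (W = 5 + 10 = 15)
G(u) = 71 (G(u) = -4 + 15*5 = -4 + 75 = 71)
A(F) = -142 (A(F) = -2*71 = -142)
(j + A(-25))² = (1346 - 142)² = 1204² = 1449616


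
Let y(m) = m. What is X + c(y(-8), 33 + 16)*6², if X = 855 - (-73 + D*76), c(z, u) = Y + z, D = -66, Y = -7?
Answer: 5404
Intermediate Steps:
c(z, u) = -7 + z
X = 5944 (X = 855 - (-73 - 66*76) = 855 - (-73 - 5016) = 855 - 1*(-5089) = 855 + 5089 = 5944)
X + c(y(-8), 33 + 16)*6² = 5944 + (-7 - 8)*6² = 5944 - 15*36 = 5944 - 540 = 5404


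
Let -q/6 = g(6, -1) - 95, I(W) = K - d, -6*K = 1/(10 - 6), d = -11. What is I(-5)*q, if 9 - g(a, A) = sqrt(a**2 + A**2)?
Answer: 11309/2 + 263*sqrt(37)/4 ≈ 6054.4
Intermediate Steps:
g(a, A) = 9 - sqrt(A**2 + a**2) (g(a, A) = 9 - sqrt(a**2 + A**2) = 9 - sqrt(A**2 + a**2))
K = -1/24 (K = -1/(6*(10 - 6)) = -1/6/4 = -1/6*1/4 = -1/24 ≈ -0.041667)
I(W) = 263/24 (I(W) = -1/24 - 1*(-11) = -1/24 + 11 = 263/24)
q = 516 + 6*sqrt(37) (q = -6*((9 - sqrt((-1)**2 + 6**2)) - 95) = -6*((9 - sqrt(1 + 36)) - 95) = -6*((9 - sqrt(37)) - 95) = -6*(-86 - sqrt(37)) = 516 + 6*sqrt(37) ≈ 552.50)
I(-5)*q = 263*(516 + 6*sqrt(37))/24 = 11309/2 + 263*sqrt(37)/4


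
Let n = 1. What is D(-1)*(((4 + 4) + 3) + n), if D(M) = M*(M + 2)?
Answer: -12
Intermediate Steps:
D(M) = M*(2 + M)
D(-1)*(((4 + 4) + 3) + n) = (-(2 - 1))*(((4 + 4) + 3) + 1) = (-1*1)*((8 + 3) + 1) = -(11 + 1) = -1*12 = -12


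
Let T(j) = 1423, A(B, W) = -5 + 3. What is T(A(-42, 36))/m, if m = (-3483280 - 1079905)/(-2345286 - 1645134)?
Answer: 1135673532/912637 ≈ 1244.4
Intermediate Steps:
A(B, W) = -2
m = 912637/798084 (m = -4563185/(-3990420) = -4563185*(-1/3990420) = 912637/798084 ≈ 1.1435)
T(A(-42, 36))/m = 1423/(912637/798084) = 1423*(798084/912637) = 1135673532/912637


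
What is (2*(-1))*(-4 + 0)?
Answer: 8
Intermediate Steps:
(2*(-1))*(-4 + 0) = -2*(-4) = 8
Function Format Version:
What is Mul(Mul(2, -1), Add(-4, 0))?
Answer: 8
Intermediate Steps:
Mul(Mul(2, -1), Add(-4, 0)) = Mul(-2, -4) = 8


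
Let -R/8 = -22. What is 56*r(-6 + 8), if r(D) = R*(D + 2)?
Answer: 39424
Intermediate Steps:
R = 176 (R = -8*(-22) = 176)
r(D) = 352 + 176*D (r(D) = 176*(D + 2) = 176*(2 + D) = 352 + 176*D)
56*r(-6 + 8) = 56*(352 + 176*(-6 + 8)) = 56*(352 + 176*2) = 56*(352 + 352) = 56*704 = 39424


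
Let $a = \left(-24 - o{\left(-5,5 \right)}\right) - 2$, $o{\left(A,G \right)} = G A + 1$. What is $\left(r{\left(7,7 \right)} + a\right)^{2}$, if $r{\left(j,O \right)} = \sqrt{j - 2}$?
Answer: $\left(2 - \sqrt{5}\right)^{2} \approx 0.055728$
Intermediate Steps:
$o{\left(A,G \right)} = 1 + A G$ ($o{\left(A,G \right)} = A G + 1 = 1 + A G$)
$r{\left(j,O \right)} = \sqrt{-2 + j}$
$a = -2$ ($a = \left(-24 - \left(1 - 25\right)\right) - 2 = \left(-24 - -24\right) - 2 = \left(-24 + 24\right) - 2 = 0 - 2 = -2$)
$\left(r{\left(7,7 \right)} + a\right)^{2} = \left(\sqrt{-2 + 7} - 2\right)^{2} = \left(\sqrt{5} - 2\right)^{2} = \left(-2 + \sqrt{5}\right)^{2}$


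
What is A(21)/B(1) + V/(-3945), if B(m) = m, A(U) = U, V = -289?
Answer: 83134/3945 ≈ 21.073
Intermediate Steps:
A(21)/B(1) + V/(-3945) = 21/1 - 289/(-3945) = 21*1 - 289*(-1/3945) = 21 + 289/3945 = 83134/3945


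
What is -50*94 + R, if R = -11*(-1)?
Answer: -4689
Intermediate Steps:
R = 11
-50*94 + R = -50*94 + 11 = -4700 + 11 = -4689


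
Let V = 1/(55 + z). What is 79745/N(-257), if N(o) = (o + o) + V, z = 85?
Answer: -11164300/71959 ≈ -155.15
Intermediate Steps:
V = 1/140 (V = 1/(55 + 85) = 1/140 ≈ 0.0071429)
N(o) = 1/140 + 2*o (N(o) = (o + o) + 1/140 = 2*o + 1/140 = 1/140 + 2*o)
79745/N(-257) = 79745/(1/140 + 2*(-257)) = 79745/(1/140 - 514) = 79745/(-71959/140) = 79745*(-140/71959) = -11164300/71959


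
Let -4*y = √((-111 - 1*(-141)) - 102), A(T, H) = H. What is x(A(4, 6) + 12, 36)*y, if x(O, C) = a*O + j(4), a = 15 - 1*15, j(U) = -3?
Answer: 9*I*√2/2 ≈ 6.364*I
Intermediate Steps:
a = 0 (a = 15 - 15 = 0)
x(O, C) = -3 (x(O, C) = 0*O - 3 = 0 - 3 = -3)
y = -3*I*√2/2 (y = -√((-111 - 1*(-141)) - 102)/4 = -√((-111 + 141) - 102)/4 = -√(30 - 102)/4 = -3*I*√2/2 ≈ -2.1213*I)
x(A(4, 6) + 12, 36)*y = -(-9)*I*√2/2 = 9*I*√2/2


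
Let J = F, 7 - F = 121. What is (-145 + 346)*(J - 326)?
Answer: -88440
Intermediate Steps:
F = -114 (F = 7 - 1*121 = 7 - 121 = -114)
J = -114
(-145 + 346)*(J - 326) = (-145 + 346)*(-114 - 326) = 201*(-440) = -88440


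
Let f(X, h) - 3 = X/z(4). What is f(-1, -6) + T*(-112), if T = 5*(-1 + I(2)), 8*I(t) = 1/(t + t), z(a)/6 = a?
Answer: 13091/24 ≈ 545.46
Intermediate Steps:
z(a) = 6*a
I(t) = 1/(16*t) (I(t) = 1/(8*(t + t)) = 1/(8*((2*t))) = (1/(2*t))/8 = 1/(16*t))
f(X, h) = 3 + X/24 (f(X, h) = 3 + X/((6*4)) = 3 + X/24)
T = -155/32 (T = 5*(-1 + (1/16)/2) = 5*(-1 + (1/16)*(½)) = 5*(-1 + 1/32) = 5*(-31/32) = -155/32 ≈ -4.8438)
f(-1, -6) + T*(-112) = (3 + (1/24)*(-1)) - 155/32*(-112) = (3 - 1/24) + 1085/2 = 71/24 + 1085/2 = 13091/24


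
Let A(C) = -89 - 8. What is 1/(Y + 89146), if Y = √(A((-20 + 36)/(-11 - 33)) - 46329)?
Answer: 44573/3973527871 - I*√46426/7947055742 ≈ 1.1217e-5 - 2.7113e-8*I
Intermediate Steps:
A(C) = -97
Y = I*√46426 (Y = √(-97 - 46329) = √(-46426) = I*√46426 ≈ 215.47*I)
1/(Y + 89146) = 1/(I*√46426 + 89146) = 1/(89146 + I*√46426)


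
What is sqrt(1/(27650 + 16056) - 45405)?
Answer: I*sqrt(51596244154)/1066 ≈ 213.08*I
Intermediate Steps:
sqrt(1/(27650 + 16056) - 45405) = sqrt(1/43706 - 45405) = sqrt(-1984470929/43706) = I*sqrt(51596244154)/1066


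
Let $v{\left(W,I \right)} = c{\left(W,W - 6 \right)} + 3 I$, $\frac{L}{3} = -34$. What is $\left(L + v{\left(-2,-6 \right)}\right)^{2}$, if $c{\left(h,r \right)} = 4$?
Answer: $13456$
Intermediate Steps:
$L = -102$ ($L = 3 \left(-34\right) = -102$)
$v{\left(W,I \right)} = 4 + 3 I$
$\left(L + v{\left(-2,-6 \right)}\right)^{2} = \left(-102 + \left(4 + 3 \left(-6\right)\right)\right)^{2} = \left(-102 + \left(4 - 18\right)\right)^{2} = \left(-102 - 14\right)^{2} = \left(-116\right)^{2} = 13456$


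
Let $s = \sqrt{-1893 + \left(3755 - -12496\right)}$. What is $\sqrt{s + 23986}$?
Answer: $\sqrt{23986 + \sqrt{14358}} \approx 155.26$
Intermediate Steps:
$s = \sqrt{14358}$ ($s = \sqrt{-1893 + \left(3755 + 12496\right)} = \sqrt{-1893 + 16251} = \sqrt{14358} \approx 119.82$)
$\sqrt{s + 23986} = \sqrt{\sqrt{14358} + 23986} = \sqrt{23986 + \sqrt{14358}}$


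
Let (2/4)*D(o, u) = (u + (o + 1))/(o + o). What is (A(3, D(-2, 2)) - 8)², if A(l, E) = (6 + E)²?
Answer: 7921/16 ≈ 495.06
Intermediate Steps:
D(o, u) = (1 + o + u)/o (D(o, u) = 2*((u + (o + 1))/(o + o)) = 2*((u + (1 + o))/((2*o))) = 2*((1 + o + u)*(1/(2*o))) = 2*((1 + o + u)/(2*o)) = (1 + o + u)/o)
(A(3, D(-2, 2)) - 8)² = ((6 + (1 - 2 + 2)/(-2))² - 8)² = ((6 - ½*1)² - 8)² = ((6 - ½)² - 8)² = ((11/2)² - 8)² = (121/4 - 8)² = (89/4)² = 7921/16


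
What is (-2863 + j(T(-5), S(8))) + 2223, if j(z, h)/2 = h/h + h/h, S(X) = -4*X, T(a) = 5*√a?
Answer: -636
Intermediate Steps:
j(z, h) = 4 (j(z, h) = 2*(h/h + h/h) = 2*(1 + 1) = 2*2 = 4)
(-2863 + j(T(-5), S(8))) + 2223 = (-2863 + 4) + 2223 = -2859 + 2223 = -636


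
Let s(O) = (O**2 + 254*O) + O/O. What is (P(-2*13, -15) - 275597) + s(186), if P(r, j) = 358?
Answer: -193398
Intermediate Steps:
s(O) = 1 + O**2 + 254*O (s(O) = (O**2 + 254*O) + 1 = 1 + O**2 + 254*O)
(P(-2*13, -15) - 275597) + s(186) = (358 - 275597) + (1 + 186**2 + 254*186) = -275239 + (1 + 34596 + 47244) = -275239 + 81841 = -193398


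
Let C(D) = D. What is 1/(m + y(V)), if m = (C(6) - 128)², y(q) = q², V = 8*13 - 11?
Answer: 1/23533 ≈ 4.2494e-5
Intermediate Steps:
V = 93 (V = 104 - 11 = 93)
m = 14884 (m = (6 - 128)² = (-122)² = 14884)
1/(m + y(V)) = 1/(14884 + 93²) = 1/(14884 + 8649) = 1/23533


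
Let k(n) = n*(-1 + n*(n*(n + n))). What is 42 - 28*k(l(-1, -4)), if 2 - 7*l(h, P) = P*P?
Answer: -910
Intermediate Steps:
l(h, P) = 2/7 - P²/7 (l(h, P) = 2/7 - P*P/7 = 2/7 - P²/7)
k(n) = n*(-1 + 2*n³) (k(n) = n*(-1 + n*(n*(2*n))) = n*(-1 + n*(2*n²)) = n*(-1 + 2*n³))
42 - 28*k(l(-1, -4)) = 42 - 28*(-(2/7 - ⅐*(-4)²) + 2*(2/7 - ⅐*(-4)²)⁴) = 42 - 28*(-(2/7 - ⅐*16) + 2*(2/7 - ⅐*16)⁴) = 42 - 28*(-(2/7 - 16/7) + 2*(2/7 - 16/7)⁴) = 42 - 28*(-1*(-2) + 2*(-2)⁴) = 42 - 28*(2 + 2*16) = 42 - 28*(2 + 32) = 42 - 28*34 = 42 - 952 = -910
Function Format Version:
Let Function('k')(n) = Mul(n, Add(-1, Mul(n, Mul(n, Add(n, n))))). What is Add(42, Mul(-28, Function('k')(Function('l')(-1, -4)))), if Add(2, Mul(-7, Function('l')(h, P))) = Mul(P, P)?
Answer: -910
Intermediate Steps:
Function('l')(h, P) = Add(Rational(2, 7), Mul(Rational(-1, 7), Pow(P, 2))) (Function('l')(h, P) = Add(Rational(2, 7), Mul(Rational(-1, 7), Mul(P, P))) = Add(Rational(2, 7), Mul(Rational(-1, 7), Pow(P, 2))))
Function('k')(n) = Mul(n, Add(-1, Mul(2, Pow(n, 3)))) (Function('k')(n) = Mul(n, Add(-1, Mul(n, Mul(n, Mul(2, n))))) = Mul(n, Add(-1, Mul(n, Mul(2, Pow(n, 2))))) = Mul(n, Add(-1, Mul(2, Pow(n, 3)))))
Add(42, Mul(-28, Function('k')(Function('l')(-1, -4)))) = Add(42, Mul(-28, Add(Mul(-1, Add(Rational(2, 7), Mul(Rational(-1, 7), Pow(-4, 2)))), Mul(2, Pow(Add(Rational(2, 7), Mul(Rational(-1, 7), Pow(-4, 2))), 4))))) = Add(42, Mul(-28, Add(Mul(-1, Add(Rational(2, 7), Mul(Rational(-1, 7), 16))), Mul(2, Pow(Add(Rational(2, 7), Mul(Rational(-1, 7), 16)), 4))))) = Add(42, Mul(-28, Add(Mul(-1, Add(Rational(2, 7), Rational(-16, 7))), Mul(2, Pow(Add(Rational(2, 7), Rational(-16, 7)), 4))))) = Add(42, Mul(-28, Add(Mul(-1, -2), Mul(2, Pow(-2, 4))))) = Add(42, Mul(-28, Add(2, Mul(2, 16)))) = Add(42, Mul(-28, Add(2, 32))) = Add(42, Mul(-28, 34)) = Add(42, -952) = -910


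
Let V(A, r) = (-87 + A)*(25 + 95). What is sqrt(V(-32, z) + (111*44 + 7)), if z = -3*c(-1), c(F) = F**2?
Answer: I*sqrt(9389) ≈ 96.897*I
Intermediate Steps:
z = -3 (z = -3*(-1)**2 = -3*1 = -3)
V(A, r) = -10440 + 120*A (V(A, r) = (-87 + A)*120 = -10440 + 120*A)
sqrt(V(-32, z) + (111*44 + 7)) = sqrt((-10440 + 120*(-32)) + (111*44 + 7)) = sqrt((-10440 - 3840) + (4884 + 7)) = sqrt(-14280 + 4891) = sqrt(-9389) = I*sqrt(9389)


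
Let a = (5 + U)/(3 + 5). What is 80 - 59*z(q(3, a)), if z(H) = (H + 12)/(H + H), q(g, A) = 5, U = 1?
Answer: -203/10 ≈ -20.300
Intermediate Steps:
a = ¾ (a = (5 + 1)/(3 + 5) = 6/8 = 6*(⅛) = ¾ ≈ 0.75000)
z(H) = (12 + H)/(2*H) (z(H) = (12 + H)/((2*H)) = (12 + H)*(1/(2*H)) = (12 + H)/(2*H))
80 - 59*z(q(3, a)) = 80 - 59*(12 + 5)/(2*5) = 80 - 59*17/(2*5) = 80 - 59*17/10 = 80 - 1003/10 = -203/10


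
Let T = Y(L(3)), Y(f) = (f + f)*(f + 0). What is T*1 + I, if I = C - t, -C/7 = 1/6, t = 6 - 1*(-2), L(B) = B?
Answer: 53/6 ≈ 8.8333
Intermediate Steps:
t = 8 (t = 6 + 2 = 8)
C = -7/6 ≈ -1.1667
Y(f) = 2*f² (Y(f) = (2*f)*f = 2*f²)
I = -55/6 (I = -7/6 - 1*8 = -7/6 - 8 = -55/6 ≈ -9.1667)
T = 18 (T = 2*3² = 2*9 = 18)
T*1 + I = 18*1 - 55/6 = 18 - 55/6 = 53/6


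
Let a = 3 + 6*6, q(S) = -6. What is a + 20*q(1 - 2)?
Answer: -81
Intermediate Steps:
a = 39 (a = 3 + 36 = 39)
a + 20*q(1 - 2) = 39 + 20*(-6) = 39 - 120 = -81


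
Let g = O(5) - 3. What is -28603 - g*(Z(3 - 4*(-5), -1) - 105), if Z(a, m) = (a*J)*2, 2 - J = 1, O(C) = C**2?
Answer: -27305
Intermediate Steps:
J = 1 (J = 2 - 1*1 = 2 - 1 = 1)
Z(a, m) = 2*a (Z(a, m) = (a*1)*2 = a*2 = 2*a)
g = 22 (g = 5**2 - 3 = 25 - 3 = 22)
-28603 - g*(Z(3 - 4*(-5), -1) - 105) = -28603 - 22*(2*(3 - 4*(-5)) - 105) = -28603 - 22*(2*(3 + 20) - 105) = -28603 - 22*(2*23 - 105) = -28603 - 22*(46 - 105) = -28603 - 22*(-59) = -28603 - 1*(-1298) = -28603 + 1298 = -27305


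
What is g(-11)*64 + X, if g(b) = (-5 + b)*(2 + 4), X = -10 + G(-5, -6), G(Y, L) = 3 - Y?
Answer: -6146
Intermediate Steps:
X = -2 (X = -10 + (3 - 1*(-5)) = -10 + (3 + 5) = -10 + 8 = -2)
g(b) = -30 + 6*b (g(b) = (-5 + b)*6 = -30 + 6*b)
g(-11)*64 + X = (-30 + 6*(-11))*64 - 2 = (-30 - 66)*64 - 2 = -96*64 - 2 = -6144 - 2 = -6146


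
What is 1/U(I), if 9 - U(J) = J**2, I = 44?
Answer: -1/1927 ≈ -0.00051894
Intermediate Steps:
U(J) = 9 - J**2
1/U(I) = 1/(9 - 1*44**2) = 1/(9 - 1*1936) = 1/(9 - 1936) = 1/(-1927) = -1/1927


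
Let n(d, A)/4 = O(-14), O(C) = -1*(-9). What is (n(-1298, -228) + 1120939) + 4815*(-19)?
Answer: 1029490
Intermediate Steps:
O(C) = 9
n(d, A) = 36 (n(d, A) = 4*9 = 36)
(n(-1298, -228) + 1120939) + 4815*(-19) = (36 + 1120939) + 4815*(-19) = 1120975 - 91485 = 1029490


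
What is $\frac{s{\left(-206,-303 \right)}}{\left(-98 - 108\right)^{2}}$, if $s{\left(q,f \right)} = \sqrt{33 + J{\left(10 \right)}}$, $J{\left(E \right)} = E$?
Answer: $\frac{\sqrt{43}}{42436} \approx 0.00015453$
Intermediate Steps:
$s{\left(q,f \right)} = \sqrt{43}$ ($s{\left(q,f \right)} = \sqrt{33 + 10} = \sqrt{43}$)
$\frac{s{\left(-206,-303 \right)}}{\left(-98 - 108\right)^{2}} = \frac{\sqrt{43}}{\left(-98 - 108\right)^{2}} = \frac{\sqrt{43}}{\left(-206\right)^{2}} = \frac{\sqrt{43}}{42436}$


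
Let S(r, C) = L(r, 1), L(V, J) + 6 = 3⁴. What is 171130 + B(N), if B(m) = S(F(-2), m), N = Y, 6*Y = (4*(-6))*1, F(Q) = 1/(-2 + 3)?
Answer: 171205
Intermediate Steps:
L(V, J) = 75 (L(V, J) = -6 + 3⁴ = -6 + 81 = 75)
F(Q) = 1 (F(Q) = 1/1 = 1)
S(r, C) = 75
Y = -4 (Y = ((4*(-6))*1)/6 = (-24*1)/6 = (⅙)*(-24) = -4)
N = -4
B(m) = 75
171130 + B(N) = 171130 + 75 = 171205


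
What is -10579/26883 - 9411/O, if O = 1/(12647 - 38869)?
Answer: 6634058820107/26883 ≈ 2.4678e+8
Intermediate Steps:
O = -1/26222 (O = 1/(-26222) = -1/26222 ≈ -3.8136e-5)
-10579/26883 - 9411/O = -10579/26883 - 9411/(-1/26222) = -10579*1/26883 - 9411*(-26222) = -10579/26883 + 246775242 = 6634058820107/26883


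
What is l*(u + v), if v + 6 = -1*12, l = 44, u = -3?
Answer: -924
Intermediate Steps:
v = -18 (v = -6 - 1*12 = -6 - 12 = -18)
l*(u + v) = 44*(-3 - 18) = 44*(-21) = -924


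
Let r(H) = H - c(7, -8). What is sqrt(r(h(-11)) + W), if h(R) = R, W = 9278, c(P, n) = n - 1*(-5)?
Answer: 3*sqrt(1030) ≈ 96.281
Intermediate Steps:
c(P, n) = 5 + n (c(P, n) = n + 5 = 5 + n)
r(H) = 3 + H (r(H) = H - (5 - 8) = H - 1*(-3) = H + 3 = 3 + H)
sqrt(r(h(-11)) + W) = sqrt((3 - 11) + 9278) = sqrt(-8 + 9278) = sqrt(9270) = 3*sqrt(1030)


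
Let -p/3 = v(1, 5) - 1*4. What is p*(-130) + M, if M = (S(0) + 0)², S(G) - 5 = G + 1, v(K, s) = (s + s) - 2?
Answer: 1596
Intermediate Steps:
v(K, s) = -2 + 2*s (v(K, s) = 2*s - 2 = -2 + 2*s)
S(G) = 6 + G (S(G) = 5 + (G + 1) = 5 + (1 + G) = 6 + G)
p = -12 (p = -3*((-2 + 2*5) - 1*4) = -3*((-2 + 10) - 4) = -3*(8 - 4) = -3*4 = -12)
M = 36 (M = ((6 + 0) + 0)² = (6 + 0)² = 6² = 36)
p*(-130) + M = -12*(-130) + 36 = 1560 + 36 = 1596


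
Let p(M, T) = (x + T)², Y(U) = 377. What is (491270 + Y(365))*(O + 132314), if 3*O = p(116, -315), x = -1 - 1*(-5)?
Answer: 242707932961/3 ≈ 8.0903e+10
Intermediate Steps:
x = 4 (x = -1 + 5 = 4)
p(M, T) = (4 + T)²
O = 96721/3 (O = (4 - 315)²/3 = (⅓)*(-311)² = (⅓)*96721 = 96721/3 ≈ 32240.)
(491270 + Y(365))*(O + 132314) = (491270 + 377)*(96721/3 + 132314) = 491647*(493663/3) = 242707932961/3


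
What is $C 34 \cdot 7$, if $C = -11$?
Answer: $-2618$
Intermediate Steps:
$C 34 \cdot 7 = \left(-11\right) 34 \cdot 7 = \left(-374\right) 7 = -2618$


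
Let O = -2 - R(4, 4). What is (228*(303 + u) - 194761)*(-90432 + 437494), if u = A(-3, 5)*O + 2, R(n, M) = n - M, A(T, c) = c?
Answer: -44250752062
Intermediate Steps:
O = -2 (O = -2 - (4 - 1*4) = -2 - (4 - 4) = -2 - 1*0 = -2 + 0 = -2)
u = -8 (u = 5*(-2) + 2 = -10 + 2 = -8)
(228*(303 + u) - 194761)*(-90432 + 437494) = (228*(303 - 8) - 194761)*(-90432 + 437494) = (228*295 - 194761)*347062 = (67260 - 194761)*347062 = -127501*347062 = -44250752062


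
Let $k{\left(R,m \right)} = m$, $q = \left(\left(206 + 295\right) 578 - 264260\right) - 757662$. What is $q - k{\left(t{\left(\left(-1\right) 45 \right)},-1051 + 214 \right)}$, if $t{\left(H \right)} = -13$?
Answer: $-731507$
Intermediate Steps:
$q = -732344$ ($q = \left(501 \cdot 578 - 264260\right) - 757662 = \left(289578 - 264260\right) - 757662 = 25318 - 757662 = -732344$)
$q - k{\left(t{\left(\left(-1\right) 45 \right)},-1051 + 214 \right)} = -732344 - \left(-1051 + 214\right) = -732344 - -837 = -732344 + 837 = -731507$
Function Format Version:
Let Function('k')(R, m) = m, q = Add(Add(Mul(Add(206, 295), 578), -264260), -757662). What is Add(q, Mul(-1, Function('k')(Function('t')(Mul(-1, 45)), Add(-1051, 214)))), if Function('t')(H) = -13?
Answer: -731507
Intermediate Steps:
q = -732344 (q = Add(Add(Mul(501, 578), -264260), -757662) = Add(Add(289578, -264260), -757662) = Add(25318, -757662) = -732344)
Add(q, Mul(-1, Function('k')(Function('t')(Mul(-1, 45)), Add(-1051, 214)))) = Add(-732344, Mul(-1, Add(-1051, 214))) = Add(-732344, Mul(-1, -837)) = Add(-732344, 837) = -731507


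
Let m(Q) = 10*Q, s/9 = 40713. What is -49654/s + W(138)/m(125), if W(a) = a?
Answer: -5750977/229010625 ≈ -0.025112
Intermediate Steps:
s = 366417 (s = 9*40713 = 366417)
-49654/s + W(138)/m(125) = -49654/366417 + 138/((10*125)) = -49654*1/366417 + 138/1250 = -49654/366417 + 138*(1/1250) = -49654/366417 + 69/625 = -5750977/229010625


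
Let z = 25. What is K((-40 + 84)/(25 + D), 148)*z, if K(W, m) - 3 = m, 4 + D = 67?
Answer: 3775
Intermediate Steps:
D = 63 (D = -4 + 67 = 63)
K(W, m) = 3 + m
K((-40 + 84)/(25 + D), 148)*z = (3 + 148)*25 = 151*25 = 3775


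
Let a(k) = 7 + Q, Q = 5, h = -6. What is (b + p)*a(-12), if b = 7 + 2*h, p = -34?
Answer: -468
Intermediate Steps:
b = -5 (b = 7 + 2*(-6) = 7 - 12 = -5)
a(k) = 12 (a(k) = 7 + 5 = 12)
(b + p)*a(-12) = (-5 - 34)*12 = -39*12 = -468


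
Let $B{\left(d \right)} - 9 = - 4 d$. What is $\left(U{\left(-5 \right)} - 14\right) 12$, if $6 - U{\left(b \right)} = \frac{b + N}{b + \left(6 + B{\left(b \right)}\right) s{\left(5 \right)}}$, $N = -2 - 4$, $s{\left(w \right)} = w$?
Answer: $- \frac{8094}{85} \approx -95.224$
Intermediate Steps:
$B{\left(d \right)} = 9 - 4 d$
$N = -6$ ($N = -2 - 4 = -6$)
$U{\left(b \right)} = 6 - \frac{-6 + b}{75 - 19 b}$ ($U{\left(b \right)} = 6 - \frac{b - 6}{b + \left(6 - \left(-9 + 4 b\right)\right) 5} = 6 - \frac{-6 + b}{b + \left(15 - 4 b\right) 5} = 6 - \frac{-6 + b}{b - \left(-75 + 20 b\right)} = 6 - \frac{-6 + b}{75 - 19 b}$)
$\left(U{\left(-5 \right)} - 14\right) 12 = \left(\frac{456 - -575}{75 - -95} - 14\right) 12 = \left(\frac{456 + 575}{75 + 95} - 14\right) 12 = \left(\frac{1}{170} \cdot 1031 - 14\right) 12 = \left(\frac{1031}{170} - 14\right) 12 = \left(- \frac{1349}{170}\right) 12 = - \frac{8094}{85}$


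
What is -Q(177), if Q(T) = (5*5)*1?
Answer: -25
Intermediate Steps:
Q(T) = 25 (Q(T) = 25*1 = 25)
-Q(177) = -1*25 = -25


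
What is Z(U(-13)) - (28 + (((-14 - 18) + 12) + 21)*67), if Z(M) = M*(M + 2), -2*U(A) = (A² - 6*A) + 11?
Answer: 16288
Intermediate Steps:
U(A) = -11/2 + 3*A - A²/2 (U(A) = -((A² - 6*A) + 11)/2 = -(11 + A² - 6*A)/2 = -11/2 + 3*A - A²/2)
Z(M) = M*(2 + M)
Z(U(-13)) - (28 + (((-14 - 18) + 12) + 21)*67) = (-11/2 + 3*(-13) - ½*(-13)²)*(2 + (-11/2 + 3*(-13) - ½*(-13)²)) - (28 + (((-14 - 18) + 12) + 21)*67) = (-11/2 - 39 - ½*169)*(2 + (-11/2 - 39 - ½*169)) - (28 + ((-32 + 12) + 21)*67) = (-11/2 - 39 - 169/2)*(2 + (-11/2 - 39 - 169/2)) - (28 + (-20 + 21)*67) = -129*(2 - 129) - (28 + 1*67) = -129*(-127) - (28 + 67) = 16383 - 1*95 = 16383 - 95 = 16288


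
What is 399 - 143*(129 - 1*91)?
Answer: -5035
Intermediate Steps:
399 - 143*(129 - 1*91) = 399 - 143*(129 - 91) = 399 - 143*38 = 399 - 5434 = -5035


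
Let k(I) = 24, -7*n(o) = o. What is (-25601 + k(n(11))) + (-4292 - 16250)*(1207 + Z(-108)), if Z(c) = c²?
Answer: -264421659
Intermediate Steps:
n(o) = -o/7
(-25601 + k(n(11))) + (-4292 - 16250)*(1207 + Z(-108)) = (-25601 + 24) + (-4292 - 16250)*(1207 + (-108)²) = -25577 - 20542*(1207 + 11664) = -25577 - 20542*12871 = -25577 - 264396082 = -264421659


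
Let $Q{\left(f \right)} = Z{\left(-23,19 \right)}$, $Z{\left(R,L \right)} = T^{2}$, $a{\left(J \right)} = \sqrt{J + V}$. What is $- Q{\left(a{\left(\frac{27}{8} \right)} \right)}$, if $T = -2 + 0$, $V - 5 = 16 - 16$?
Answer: $-4$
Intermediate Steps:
$V = 5$ ($V = 5 + \left(16 - 16\right) = 5 + 0 = 5$)
$T = -2$
$a{\left(J \right)} = \sqrt{5 + J}$ ($a{\left(J \right)} = \sqrt{J + 5} = \sqrt{5 + J}$)
$Z{\left(R,L \right)} = 4$ ($Z{\left(R,L \right)} = \left(-2\right)^{2} = 4$)
$Q{\left(f \right)} = 4$
$- Q{\left(a{\left(\frac{27}{8} \right)} \right)} = \left(-1\right) 4 = -4$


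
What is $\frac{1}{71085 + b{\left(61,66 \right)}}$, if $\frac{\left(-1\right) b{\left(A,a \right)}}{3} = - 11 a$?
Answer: $\frac{1}{73263} \approx 1.3649 \cdot 10^{-5}$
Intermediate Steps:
$b{\left(A,a \right)} = 33 a$ ($b{\left(A,a \right)} = - 3 \left(- 11 a\right) = 33 a$)
$\frac{1}{71085 + b{\left(61,66 \right)}} = \frac{1}{71085 + 33 \cdot 66} = \frac{1}{71085 + 2178} = \frac{1}{73263}$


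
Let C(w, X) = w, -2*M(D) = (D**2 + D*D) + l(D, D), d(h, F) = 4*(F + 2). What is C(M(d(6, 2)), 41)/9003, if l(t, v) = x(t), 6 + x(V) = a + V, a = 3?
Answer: -175/6002 ≈ -0.029157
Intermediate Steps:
d(h, F) = 8 + 4*F (d(h, F) = 4*(2 + F) = 8 + 4*F)
x(V) = -3 + V (x(V) = -6 + (3 + V) = -3 + V)
l(t, v) = -3 + t
M(D) = 3/2 - D**2 - D/2 (M(D) = -((D**2 + D*D) + (-3 + D))/2 = -((D**2 + D**2) + (-3 + D))/2 = -(2*D**2 + (-3 + D))/2 = -(-3 + D + 2*D**2)/2 = 3/2 - D**2 - D/2)
C(M(d(6, 2)), 41)/9003 = (3/2 - (8 + 4*2)**2 - (8 + 4*2)/2)/9003 = (3/2 - (8 + 8)**2 - (8 + 8)/2)*(1/9003) = (3/2 - 1*16**2 - 1/2*16)*(1/9003) = (3/2 - 1*256 - 8)*(1/9003) = (3/2 - 256 - 8)*(1/9003) = -525/2*1/9003 = -175/6002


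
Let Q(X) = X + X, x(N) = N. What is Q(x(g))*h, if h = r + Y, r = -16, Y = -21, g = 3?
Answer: -222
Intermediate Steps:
Q(X) = 2*X
h = -37 (h = -16 - 21 = -37)
Q(x(g))*h = (2*3)*(-37) = 6*(-37) = -222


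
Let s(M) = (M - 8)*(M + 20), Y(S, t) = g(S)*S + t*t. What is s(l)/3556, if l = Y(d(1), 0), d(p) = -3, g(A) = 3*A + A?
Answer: 56/127 ≈ 0.44094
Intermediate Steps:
g(A) = 4*A
Y(S, t) = t**2 + 4*S**2 (Y(S, t) = (4*S)*S + t*t = 4*S**2 + t**2 = t**2 + 4*S**2)
l = 36 (l = 0**2 + 4*(-3)**2 = 0 + 4*9 = 0 + 36 = 36)
s(M) = (-8 + M)*(20 + M)
s(l)/3556 = (-160 + 36**2 + 12*36)/3556 = (-160 + 1296 + 432)*(1/3556) = 1568*(1/3556) = 56/127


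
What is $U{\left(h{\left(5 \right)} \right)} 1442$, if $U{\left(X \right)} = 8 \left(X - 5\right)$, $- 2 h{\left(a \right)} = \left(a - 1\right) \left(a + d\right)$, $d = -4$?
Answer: $-80752$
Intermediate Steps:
$h{\left(a \right)} = - \frac{\left(-1 + a\right) \left(-4 + a\right)}{2}$ ($h{\left(a \right)} = - \frac{\left(a - 1\right) \left(a - 4\right)}{2} = - \frac{\left(-1 + a\right) \left(-4 + a\right)}{2}$)
$U{\left(X \right)} = -40 + 8 X$ ($U{\left(X \right)} = 8 \left(-5 + X\right) = -40 + 8 X$)
$U{\left(h{\left(5 \right)} \right)} 1442 = \left(-40 + 8 \left(-2 - \frac{5^{2}}{2} + \frac{5}{2} \cdot 5\right)\right) 1442 = \left(-40 + 8 \left(-2 - \frac{25}{2} + \frac{25}{2}\right)\right) 1442 = \left(-40 + 8 \left(-2\right)\right) 1442 = \left(-40 - 16\right) 1442 = \left(-56\right) 1442 = -80752$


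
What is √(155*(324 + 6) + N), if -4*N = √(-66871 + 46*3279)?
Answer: √(204600 - √83963)/2 ≈ 226.00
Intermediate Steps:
N = -√83963/4 (N = -√(-66871 + 46*3279)/4 = -√(-66871 + 150834)/4 = -√83963/4 ≈ -72.441)
√(155*(324 + 6) + N) = √(155*(324 + 6) - √83963/4) = √(155*330 - √83963/4) = √(51150 - √83963/4)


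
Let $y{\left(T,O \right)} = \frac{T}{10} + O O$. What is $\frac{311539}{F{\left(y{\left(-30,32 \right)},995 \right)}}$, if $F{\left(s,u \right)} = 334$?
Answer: $\frac{311539}{334} \approx 932.75$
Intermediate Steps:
$y{\left(T,O \right)} = O^{2} + \frac{T}{10}$ ($y{\left(T,O \right)} = \frac{T}{10} + O^{2} = O^{2} + \frac{T}{10}$)
$\frac{311539}{F{\left(y{\left(-30,32 \right)},995 \right)}} = \frac{311539}{334}$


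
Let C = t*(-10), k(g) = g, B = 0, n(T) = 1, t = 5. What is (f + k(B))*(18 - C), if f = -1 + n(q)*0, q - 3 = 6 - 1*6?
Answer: -68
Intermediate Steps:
q = 3 (q = 3 + (6 - 1*6) = 3 + (6 - 6) = 3 + 0 = 3)
C = -50 (C = 5*(-10) = -50)
f = -1 (f = -1 + 1*0 = -1 + 0 = -1)
(f + k(B))*(18 - C) = (-1 + 0)*(18 - 1*(-50)) = -(18 + 50) = -1*68 = -68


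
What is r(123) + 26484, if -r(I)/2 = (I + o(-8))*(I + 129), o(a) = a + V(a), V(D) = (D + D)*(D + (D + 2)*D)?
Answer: 291084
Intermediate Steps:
V(D) = 2*D*(D + D*(2 + D)) (V(D) = (2*D)*(D + (2 + D)*D) = (2*D)*(D + D*(2 + D)) = 2*D*(D + D*(2 + D)))
o(a) = a + 2*a**2*(3 + a)
r(I) = -2*(-648 + I)*(129 + I) (r(I) = -2*(I - 8*(1 + 2*(-8)*(3 - 8)))*(I + 129) = -2*(I - 8*(1 + 2*(-8)*(-5)))*(129 + I) = -2*(I - 8*(1 + 80))*(129 + I) = -2*(I - 8*81)*(129 + I) = -2*(I - 648)*(129 + I) = -2*(-648 + I)*(129 + I))
r(123) + 26484 = (167184 - 2*123**2 + 1038*123) + 26484 = (167184 - 2*15129 + 127674) + 26484 = (167184 - 30258 + 127674) + 26484 = 264600 + 26484 = 291084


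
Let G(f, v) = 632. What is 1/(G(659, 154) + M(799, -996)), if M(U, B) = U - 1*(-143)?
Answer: 1/1574 ≈ 0.00063532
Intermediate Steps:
M(U, B) = 143 + U (M(U, B) = U + 143 = 143 + U)
1/(G(659, 154) + M(799, -996)) = 1/(632 + (143 + 799)) = 1/(632 + 942) = 1/1574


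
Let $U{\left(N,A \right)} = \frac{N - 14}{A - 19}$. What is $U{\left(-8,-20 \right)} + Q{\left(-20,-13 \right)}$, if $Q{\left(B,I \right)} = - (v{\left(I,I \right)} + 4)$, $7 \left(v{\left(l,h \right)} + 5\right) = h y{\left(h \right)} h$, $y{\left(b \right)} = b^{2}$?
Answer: $- \frac{1113452}{273} \approx -4078.6$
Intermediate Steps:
$U{\left(N,A \right)} = \frac{-14 + N}{-19 + A}$
$v{\left(l,h \right)} = -5 + \frac{h^{4}}{7}$ ($v{\left(l,h \right)} = -5 + \frac{h h^{2} h}{7} = -5 + \frac{h^{3} h}{7} = -5 + \frac{h^{4}}{7}$)
$Q{\left(B,I \right)} = 1 - \frac{I^{4}}{7}$ ($Q{\left(B,I \right)} = - (\left(-5 + \frac{I^{4}}{7}\right) + 4) = - (-1 + \frac{I^{4}}{7}) = 1 - \frac{I^{4}}{7}$)
$U{\left(-8,-20 \right)} + Q{\left(-20,-13 \right)} = \frac{-14 - 8}{-19 - 20} + \left(1 - \frac{\left(-13\right)^{4}}{7}\right) = \frac{1}{-39} \left(-22\right) + \left(1 - \frac{28561}{7}\right) = \left(- \frac{1}{39}\right) \left(-22\right) + \left(1 - \frac{28561}{7}\right) = \frac{22}{39} - \frac{28554}{7} = - \frac{1113452}{273}$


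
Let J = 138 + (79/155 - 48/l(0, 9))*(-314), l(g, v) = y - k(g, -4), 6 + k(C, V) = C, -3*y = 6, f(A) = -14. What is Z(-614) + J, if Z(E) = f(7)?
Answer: 578454/155 ≈ 3732.0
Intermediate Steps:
y = -2 (y = -1/3*6 = -2)
k(C, V) = -6 + C
l(g, v) = 4 - g (l(g, v) = -2 - (-6 + g) = -2 + (6 - g) = 4 - g)
Z(E) = -14
J = 580624/155 (J = 138 + (79/155 - 48/(4 - 1*0))*(-314) = 138 + (79*(1/155) - 48/(4 + 0))*(-314) = 138 + (79/155 - 48/4)*(-314) = 138 + (79/155 - 48*1/4)*(-314) = 138 + (79/155 - 12)*(-314) = 138 - 1781/155*(-314) = 138 + 559234/155 = 580624/155 ≈ 3746.0)
Z(-614) + J = -14 + 580624/155 = 578454/155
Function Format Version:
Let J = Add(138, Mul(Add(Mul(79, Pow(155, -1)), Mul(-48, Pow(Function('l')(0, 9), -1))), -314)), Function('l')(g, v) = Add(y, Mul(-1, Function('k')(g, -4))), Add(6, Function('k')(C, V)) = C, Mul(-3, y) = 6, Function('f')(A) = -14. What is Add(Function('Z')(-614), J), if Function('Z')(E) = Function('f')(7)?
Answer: Rational(578454, 155) ≈ 3732.0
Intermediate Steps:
y = -2 (y = Mul(Rational(-1, 3), 6) = -2)
Function('k')(C, V) = Add(-6, C)
Function('l')(g, v) = Add(4, Mul(-1, g)) (Function('l')(g, v) = Add(-2, Mul(-1, Add(-6, g))) = Add(-2, Add(6, Mul(-1, g))) = Add(4, Mul(-1, g)))
Function('Z')(E) = -14
J = Rational(580624, 155) (J = Add(138, Mul(Add(Mul(79, Pow(155, -1)), Mul(-48, Pow(Add(4, Mul(-1, 0)), -1))), -314)) = Add(138, Mul(Add(Mul(79, Rational(1, 155)), Mul(-48, Pow(Add(4, 0), -1))), -314)) = Add(138, Mul(Add(Rational(79, 155), Mul(-48, Pow(4, -1))), -314)) = Add(138, Mul(Add(Rational(79, 155), Mul(-48, Rational(1, 4))), -314)) = Add(138, Mul(Add(Rational(79, 155), -12), -314)) = Add(138, Mul(Rational(-1781, 155), -314)) = Add(138, Rational(559234, 155)) = Rational(580624, 155) ≈ 3746.0)
Add(Function('Z')(-614), J) = Add(-14, Rational(580624, 155)) = Rational(578454, 155)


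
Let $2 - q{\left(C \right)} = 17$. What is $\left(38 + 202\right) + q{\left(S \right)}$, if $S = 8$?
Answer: $225$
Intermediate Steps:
$q{\left(C \right)} = -15$ ($q{\left(C \right)} = 2 - 17 = -15$)
$\left(38 + 202\right) + q{\left(S \right)} = \left(38 + 202\right) - 15 = 240 - 15 = 225$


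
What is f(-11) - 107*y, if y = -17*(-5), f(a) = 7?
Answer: -9088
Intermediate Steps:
y = 85
f(-11) - 107*y = 7 - 107*85 = 7 - 9095 = -9088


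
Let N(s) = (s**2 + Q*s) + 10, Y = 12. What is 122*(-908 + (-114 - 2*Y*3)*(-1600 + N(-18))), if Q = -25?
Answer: 18405896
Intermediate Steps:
N(s) = 10 + s**2 - 25*s (N(s) = (s**2 - 25*s) + 10 = 10 + s**2 - 25*s)
122*(-908 + (-114 - 2*Y*3)*(-1600 + N(-18))) = 122*(-908 + (-114 - 2*12*3)*(-1600 + (10 + (-18)**2 - 25*(-18)))) = 122*(-908 + (-114 - 24*3)*(-1600 + (10 + 324 + 450))) = 122*(-908 + (-114 - 72)*(-1600 + 784)) = 122*(-908 - 186*(-816)) = 122*(-908 + 151776) = 122*150868 = 18405896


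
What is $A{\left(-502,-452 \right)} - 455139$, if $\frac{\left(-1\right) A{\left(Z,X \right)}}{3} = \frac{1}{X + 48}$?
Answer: $- \frac{183876153}{404} \approx -4.5514 \cdot 10^{5}$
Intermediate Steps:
$A{\left(Z,X \right)} = - \frac{3}{48 + X}$ ($A{\left(Z,X \right)} = - \frac{3}{X + 48} = - \frac{3}{48 + X}$)
$A{\left(-502,-452 \right)} - 455139 = - \frac{3}{48 - 452} - 455139 = - \frac{3}{-404} - 455139 = \left(-3\right) \left(- \frac{1}{404}\right) - 455139 = \frac{3}{404} - 455139 = - \frac{183876153}{404}$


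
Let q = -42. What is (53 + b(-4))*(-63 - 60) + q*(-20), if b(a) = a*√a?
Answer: -5679 + 984*I ≈ -5679.0 + 984.0*I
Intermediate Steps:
b(a) = a^(3/2)
(53 + b(-4))*(-63 - 60) + q*(-20) = (53 + (-4)^(3/2))*(-63 - 60) - 42*(-20) = (53 - 8*I)*(-123) + 840 = (-6519 + 984*I) + 840 = -5679 + 984*I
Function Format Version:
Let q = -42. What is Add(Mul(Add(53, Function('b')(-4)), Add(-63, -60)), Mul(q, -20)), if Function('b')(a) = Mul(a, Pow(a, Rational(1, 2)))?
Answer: Add(-5679, Mul(984, I)) ≈ Add(-5679.0, Mul(984.00, I))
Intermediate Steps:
Function('b')(a) = Pow(a, Rational(3, 2))
Add(Mul(Add(53, Function('b')(-4)), Add(-63, -60)), Mul(q, -20)) = Add(Mul(Add(53, Pow(-4, Rational(3, 2))), Add(-63, -60)), Mul(-42, -20)) = Add(Mul(Add(53, Mul(-8, I)), -123), 840) = Add(Add(-6519, Mul(984, I)), 840) = Add(-5679, Mul(984, I))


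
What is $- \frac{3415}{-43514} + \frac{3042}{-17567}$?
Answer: $- \frac{72378283}{764410438} \approx -0.094685$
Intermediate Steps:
$- \frac{3415}{-43514} + \frac{3042}{-17567} = \left(-3415\right) \left(- \frac{1}{43514}\right) + 3042 \left(- \frac{1}{17567}\right) = \frac{3415}{43514} - \frac{3042}{17567} = - \frac{72378283}{764410438}$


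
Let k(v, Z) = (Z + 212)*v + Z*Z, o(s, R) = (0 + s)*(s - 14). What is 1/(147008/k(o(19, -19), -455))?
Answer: 45985/36752 ≈ 1.2512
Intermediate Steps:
o(s, R) = s*(-14 + s)
k(v, Z) = Z**2 + v*(212 + Z) (k(v, Z) = (212 + Z)*v + Z**2 = v*(212 + Z) + Z**2 = Z**2 + v*(212 + Z))
1/(147008/k(o(19, -19), -455)) = 1/(147008/((-455)**2 + 212*(19*(-14 + 19)) - 8645*(-14 + 19))) = 1/(147008/(207025 + 212*(19*5) - 8645*5)) = 1/(147008/(207025 + 212*95 - 455*95)) = 1/(147008/(207025 + 20140 - 43225)) = 1/(147008/183940) = 1/(147008*(1/183940)) = 1/(36752/45985) = 45985/36752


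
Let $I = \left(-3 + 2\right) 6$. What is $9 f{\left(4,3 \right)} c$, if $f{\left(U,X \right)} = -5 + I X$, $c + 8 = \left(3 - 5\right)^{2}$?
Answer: $828$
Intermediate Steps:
$I = -6$ ($I = \left(-1\right) 6 = -6$)
$c = -4$ ($c = -8 + \left(3 - 5\right)^{2} = -8 + \left(-2\right)^{2} = -8 + 4 = -4$)
$f{\left(U,X \right)} = -5 - 6 X$
$9 f{\left(4,3 \right)} c = 9 \left(-5 - 18\right) \left(-4\right) = 9 \left(-23\right) \left(-4\right) = \left(-207\right) \left(-4\right) = 828$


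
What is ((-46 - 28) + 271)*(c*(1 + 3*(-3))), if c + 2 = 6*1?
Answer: -6304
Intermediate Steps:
c = 4 (c = -2 + 6*1 = -2 + 6 = 4)
((-46 - 28) + 271)*(c*(1 + 3*(-3))) = ((-46 - 28) + 271)*(4*(1 + 3*(-3))) = (-74 + 271)*(4*(1 - 9)) = 197*(4*(-8)) = 197*(-32) = -6304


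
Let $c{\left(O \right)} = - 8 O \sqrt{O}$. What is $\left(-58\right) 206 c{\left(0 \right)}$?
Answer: $0$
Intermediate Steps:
$c{\left(O \right)} = - 8 O^{\frac{3}{2}}$
$\left(-58\right) 206 c{\left(0 \right)} = \left(-58\right) 206 \left(- 8 \cdot 0^{\frac{3}{2}}\right) = - 11948 \left(\left(-8\right) 0\right) = \left(-11948\right) 0 = 0$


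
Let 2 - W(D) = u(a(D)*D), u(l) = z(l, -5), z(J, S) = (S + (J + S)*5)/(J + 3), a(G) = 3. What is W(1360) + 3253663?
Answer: 4428231275/1361 ≈ 3.2537e+6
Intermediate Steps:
z(J, S) = (5*J + 6*S)/(3 + J) (z(J, S) = (S + (5*J + 5*S))/(3 + J) = (5*J + 6*S)/(3 + J))
u(l) = (-30 + 5*l)/(3 + l) (u(l) = (5*l + 6*(-5))/(3 + l) = (5*l - 30)/(3 + l) = (-30 + 5*l)/(3 + l))
W(D) = 2 - 5*(-6 + 3*D)/(3 + 3*D)
W(1360) + 3253663 = 3*(4 - 1*1360)/(1 + 1360) + 3253663 = 3*(4 - 1360)/1361 + 3253663 = 3*(1/1361)*(-1356) + 3253663 = -4068/1361 + 3253663 = 4428231275/1361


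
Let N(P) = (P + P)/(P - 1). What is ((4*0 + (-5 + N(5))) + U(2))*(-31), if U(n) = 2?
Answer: 31/2 ≈ 15.500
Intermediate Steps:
N(P) = 2*P/(-1 + P) (N(P) = (2*P)/(-1 + P) = 2*P/(-1 + P))
((4*0 + (-5 + N(5))) + U(2))*(-31) = ((4*0 + (-5 + 2*5/(-1 + 5))) + 2)*(-31) = ((0 + (-5 + 2*5/4)) + 2)*(-31) = ((0 + (-5 + 2*5*(¼))) + 2)*(-31) = ((0 + (-5 + 5/2)) + 2)*(-31) = ((0 - 5/2) + 2)*(-31) = (-5/2 + 2)*(-31) = -½*(-31) = 31/2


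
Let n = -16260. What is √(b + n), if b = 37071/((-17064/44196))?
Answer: I*√2802818406/158 ≈ 335.07*I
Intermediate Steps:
b = -15170277/158 (b = 37071/((-17064*1/44196)) = 37071/(-1422/3683) = 37071*(-3683/1422) = -15170277/158 ≈ -96014.)
√(b + n) = √(-15170277/158 - 16260) = √(-17739357/158) = I*√2802818406/158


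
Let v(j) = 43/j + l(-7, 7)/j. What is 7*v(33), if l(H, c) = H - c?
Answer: 203/33 ≈ 6.1515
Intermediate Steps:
v(j) = 29/j (v(j) = 43/j + (-7 - 1*7)/j = 43/j + (-7 - 7)/j = 43/j - 14/j = 29/j)
7*v(33) = 7*(29/33) = 203/33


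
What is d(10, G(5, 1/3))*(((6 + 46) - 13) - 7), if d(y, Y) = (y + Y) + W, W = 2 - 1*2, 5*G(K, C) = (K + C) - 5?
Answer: 4832/15 ≈ 322.13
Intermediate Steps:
G(K, C) = -1 + C/5 + K/5 (G(K, C) = ((K + C) - 5)/5 = ((C + K) - 5)/5 = (-5 + C + K)/5 = -1 + C/5 + K/5)
W = 0 (W = 2 - 2 = 0)
d(y, Y) = Y + y (d(y, Y) = (y + Y) + 0 = (Y + y) + 0 = Y + y)
d(10, G(5, 1/3))*(((6 + 46) - 13) - 7) = ((-1 + (1/5)/3 + (1/5)*5) + 10)*(((6 + 46) - 13) - 7) = ((-1 + (1/5)*(1/3) + 1) + 10)*((52 - 13) - 7) = ((-1 + 1/15 + 1) + 10)*(39 - 7) = (1/15 + 10)*32 = (151/15)*32 = 4832/15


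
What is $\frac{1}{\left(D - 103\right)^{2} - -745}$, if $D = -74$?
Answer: $\frac{1}{32074} \approx 3.1178 \cdot 10^{-5}$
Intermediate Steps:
$\frac{1}{\left(D - 103\right)^{2} - -745} = \frac{1}{\left(-74 - 103\right)^{2} - -745} = \frac{1}{\left(-177\right)^{2} + 745} = \frac{1}{31329 + 745} = \frac{1}{32074}$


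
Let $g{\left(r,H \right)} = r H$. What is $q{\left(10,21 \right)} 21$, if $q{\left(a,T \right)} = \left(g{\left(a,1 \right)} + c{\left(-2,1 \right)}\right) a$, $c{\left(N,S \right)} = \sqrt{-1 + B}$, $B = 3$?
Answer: $2100 + 210 \sqrt{2} \approx 2397.0$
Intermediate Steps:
$c{\left(N,S \right)} = \sqrt{2}$ ($c{\left(N,S \right)} = \sqrt{-1 + 3} = \sqrt{2}$)
$g{\left(r,H \right)} = H r$
$q{\left(a,T \right)} = a \left(a + \sqrt{2}\right)$ ($q{\left(a,T \right)} = \left(1 a + \sqrt{2}\right) a = \left(a + \sqrt{2}\right) a = a \left(a + \sqrt{2}\right)$)
$q{\left(10,21 \right)} 21 = 10 \left(10 + \sqrt{2}\right) 21 = \left(100 + 10 \sqrt{2}\right) 21 = 2100 + 210 \sqrt{2}$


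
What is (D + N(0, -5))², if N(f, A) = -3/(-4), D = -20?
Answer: 5929/16 ≈ 370.56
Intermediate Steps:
N(f, A) = ¾ (N(f, A) = -3*(-¼) = ¾)
(D + N(0, -5))² = (-20 + ¾)² = (-77/4)² = 5929/16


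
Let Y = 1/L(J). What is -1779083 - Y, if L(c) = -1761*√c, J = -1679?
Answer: -1779083 - I*√1679/2956719 ≈ -1.7791e+6 - 1.3858e-5*I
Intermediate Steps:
Y = I*√1679/2956719 (Y = 1/(-1761*I*√1679) = I*√1679/2956719 ≈ 1.3858e-5*I)
-1779083 - Y = -1779083 - I*√1679/2956719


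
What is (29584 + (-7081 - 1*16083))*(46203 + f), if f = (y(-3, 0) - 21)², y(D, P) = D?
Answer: 300321180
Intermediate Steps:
f = 576 (f = (-3 - 21)² = (-24)² = 576)
(29584 + (-7081 - 1*16083))*(46203 + f) = (29584 + (-7081 - 1*16083))*(46203 + 576) = (29584 + (-7081 - 16083))*46779 = (29584 - 23164)*46779 = 6420*46779 = 300321180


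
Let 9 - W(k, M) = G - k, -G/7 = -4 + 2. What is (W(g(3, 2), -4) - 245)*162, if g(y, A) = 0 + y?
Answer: -40014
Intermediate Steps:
G = 14 (G = -7*(-4 + 2) = -7*(-2) = 14)
g(y, A) = y
W(k, M) = -5 + k (W(k, M) = 9 - (14 - k) = 9 + (-14 + k) = -5 + k)
(W(g(3, 2), -4) - 245)*162 = ((-5 + 3) - 245)*162 = (-2 - 245)*162 = -247*162 = -40014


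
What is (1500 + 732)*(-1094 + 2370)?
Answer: 2848032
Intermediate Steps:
(1500 + 732)*(-1094 + 2370) = 2232*1276 = 2848032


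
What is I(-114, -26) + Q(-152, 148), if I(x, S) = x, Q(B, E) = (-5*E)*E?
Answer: -109634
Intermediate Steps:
Q(B, E) = -5*E²
I(-114, -26) + Q(-152, 148) = -114 - 5*148² = -114 - 5*21904 = -114 - 109520 = -109634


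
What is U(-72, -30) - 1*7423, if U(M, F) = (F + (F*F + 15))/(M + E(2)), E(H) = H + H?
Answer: -505649/68 ≈ -7436.0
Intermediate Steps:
E(H) = 2*H
U(M, F) = (15 + F + F**2)/(4 + M) (U(M, F) = (F + (F*F + 15))/(M + 2*2) = (F + (F**2 + 15))/(M + 4) = (F + (15 + F**2))/(4 + M) = (15 + F + F**2)/(4 + M))
U(-72, -30) - 1*7423 = (15 - 30 + (-30)**2)/(4 - 72) - 1*7423 = (15 - 30 + 900)/(-68) - 7423 = -1/68*885 - 7423 = -885/68 - 7423 = -505649/68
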